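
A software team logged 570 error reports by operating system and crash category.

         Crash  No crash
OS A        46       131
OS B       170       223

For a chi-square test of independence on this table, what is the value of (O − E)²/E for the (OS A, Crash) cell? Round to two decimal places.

Row total (OS A) = 177; column total (Crash) = 216; N = 570.
Expected count E = 177 × 216 / 570 = 67.074.
Contribution = (O − E)²/E = (46 − 67.074)² / 67.074 = 6.62.

6.62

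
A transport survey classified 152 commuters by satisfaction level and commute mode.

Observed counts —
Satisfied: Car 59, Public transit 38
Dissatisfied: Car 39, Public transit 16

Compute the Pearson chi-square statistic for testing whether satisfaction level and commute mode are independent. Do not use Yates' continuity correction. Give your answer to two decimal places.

Row totals: 97, 55. Column totals: 98, 54. Grand total N = 152.
Expected counts (row total × column total / N):
  Satisfied, Car: 97×98/152 = 62.539
  Satisfied, Public transit: 97×54/152 = 34.461
  Dissatisfied, Car: 55×98/152 = 35.461
  Dissatisfied, Public transit: 55×54/152 = 19.539
Contributions (O − E)²/E:
  (59 − 62.539)²/62.539 = 0.2003
  (38 − 34.461)²/34.461 = 0.3634
  (39 − 35.461)²/35.461 = 0.3532
  (16 − 19.539)²/19.539 = 0.6410
χ² = 0.2003 + 0.3634 + 0.3532 + 0.6410 = 1.56

1.56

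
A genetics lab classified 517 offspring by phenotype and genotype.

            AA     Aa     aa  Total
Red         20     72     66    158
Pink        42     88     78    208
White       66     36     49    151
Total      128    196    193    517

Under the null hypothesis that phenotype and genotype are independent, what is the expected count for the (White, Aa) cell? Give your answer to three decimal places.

57.246

Row total (White) = 151; column total (Aa) = 196; grand total N = 517.
Expected count = (row total × column total) / N = 151 × 196 / 517 = 57.246.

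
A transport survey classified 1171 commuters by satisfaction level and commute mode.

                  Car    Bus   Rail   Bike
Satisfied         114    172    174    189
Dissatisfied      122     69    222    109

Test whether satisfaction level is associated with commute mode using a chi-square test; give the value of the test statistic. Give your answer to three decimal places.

58.501

Row totals: 649, 522. Column totals: 236, 241, 396, 298. Grand total N = 1171.
Expected counts (row total × column total / N):
  Satisfied, Car: 649×236/1171 = 130.7976
  Satisfied, Bus: 649×241/1171 = 133.5687
  Satisfied, Rail: 649×396/1171 = 219.4740
  Satisfied, Bike: 649×298/1171 = 165.1597
  Dissatisfied, Car: 522×236/1171 = 105.2024
  Dissatisfied, Bus: 522×241/1171 = 107.4313
  Dissatisfied, Rail: 522×396/1171 = 176.5260
  Dissatisfied, Bike: 522×298/1171 = 132.8403
Contributions (O − E)²/E:
  (114 − 130.7976)²/130.7976 = 2.1572
  (172 − 133.5687)²/133.5687 = 11.0577
  (174 − 219.4740)²/219.4740 = 9.4220
  (189 − 165.1597)²/165.1597 = 3.4413
  (122 − 105.2024)²/105.2024 = 2.6821
  (69 − 107.4313)²/107.4313 = 13.7480
  (222 − 176.5260)²/176.5260 = 11.7143
  (109 − 132.8403)²/132.8403 = 4.2785
χ² = 2.1572 + 11.0577 + 9.4220 + 3.4413 + 2.6821 + 13.7480 + 11.7143 + 4.2785 = 58.501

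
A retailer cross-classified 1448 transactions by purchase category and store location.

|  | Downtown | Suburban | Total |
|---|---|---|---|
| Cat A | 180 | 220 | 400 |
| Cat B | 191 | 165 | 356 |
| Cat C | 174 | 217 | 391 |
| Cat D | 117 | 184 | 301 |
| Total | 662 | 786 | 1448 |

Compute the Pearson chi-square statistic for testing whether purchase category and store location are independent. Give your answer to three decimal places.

Grand total N = 1448.
Expected counts (row total × column total / N):
  Cat A, Downtown: 400×662/1448 = 182.8729
  Cat A, Suburban: 400×786/1448 = 217.1271
  Cat B, Downtown: 356×662/1448 = 162.7569
  Cat B, Suburban: 356×786/1448 = 193.2431
  Cat C, Downtown: 391×662/1448 = 178.7583
  Cat C, Suburban: 391×786/1448 = 212.2417
  Cat D, Downtown: 301×662/1448 = 137.6119
  Cat D, Suburban: 301×786/1448 = 163.3881
Contributions (O − E)²/E:
  (180 − 182.8729)²/182.8729 = 0.0451
  (220 − 217.1271)²/217.1271 = 0.0380
  (191 − 162.7569)²/162.7569 = 4.9010
  (165 − 193.2431)²/193.2431 = 4.1278
  (174 − 178.7583)²/178.7583 = 0.1267
  (217 − 212.2417)²/212.2417 = 0.1067
  (117 − 137.6119)²/137.6119 = 3.0873
  (184 − 163.3881)²/163.3881 = 2.6003
χ² = 0.0451 + 0.0380 + 4.9010 + 4.1278 + 0.1267 + 0.1067 + 3.0873 + 2.6003 = 15.033

15.033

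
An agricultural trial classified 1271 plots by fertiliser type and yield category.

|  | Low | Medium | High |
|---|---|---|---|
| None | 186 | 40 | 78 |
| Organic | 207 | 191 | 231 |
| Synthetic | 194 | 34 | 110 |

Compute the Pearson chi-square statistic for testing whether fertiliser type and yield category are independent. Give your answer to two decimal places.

Row totals: 304, 629, 338. Column totals: 587, 265, 419. Grand total N = 1271.
Expected counts (row total × column total / N):
  None, Low: 304×587/1271 = 140.400
  None, Medium: 304×265/1271 = 63.383
  None, High: 304×419/1271 = 100.217
  Organic, Low: 629×587/1271 = 290.498
  Organic, Medium: 629×265/1271 = 131.145
  Organic, High: 629×419/1271 = 207.357
  Synthetic, Low: 338×587/1271 = 156.102
  Synthetic, Medium: 338×265/1271 = 70.472
  Synthetic, High: 338×419/1271 = 111.426
Contributions (O − E)²/E:
  (186 − 140.400)²/140.400 = 14.8103
  (40 − 63.383)²/63.383 = 8.6264
  (78 − 100.217)²/100.217 = 4.9253
  (207 − 290.498)²/290.498 = 23.9999
  (191 − 131.145)²/131.145 = 27.3180
  (231 − 207.357)²/207.357 = 2.6958
  (194 − 156.102)²/156.102 = 9.2008
  (34 − 70.472)²/70.472 = 18.8757
  (110 − 111.426)²/111.426 = 0.0182
χ² = 14.8103 + 8.6264 + 4.9253 + 23.9999 + 27.3180 + 2.6958 + 9.2008 + 18.8757 + 0.0182 = 110.47

110.47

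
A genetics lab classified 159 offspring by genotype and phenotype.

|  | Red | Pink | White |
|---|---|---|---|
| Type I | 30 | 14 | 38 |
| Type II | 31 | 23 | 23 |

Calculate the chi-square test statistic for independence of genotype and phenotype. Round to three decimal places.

5.743

Row totals: 82, 77. Column totals: 61, 37, 61. Grand total N = 159.
Expected counts (row total × column total / N):
  Type I, Red: 82×61/159 = 31.4591
  Type I, Pink: 82×37/159 = 19.0818
  Type I, White: 82×61/159 = 31.4591
  Type II, Red: 77×61/159 = 29.5409
  Type II, Pink: 77×37/159 = 17.9182
  Type II, White: 77×61/159 = 29.5409
Contributions (O − E)²/E:
  (30 − 31.4591)²/31.4591 = 0.0677
  (14 − 19.0818)²/19.0818 = 1.3534
  (38 − 31.4591)²/31.4591 = 1.3600
  (31 − 29.5409)²/29.5409 = 0.0721
  (23 − 17.9182)²/17.9182 = 1.4413
  (23 − 29.5409)²/29.5409 = 1.4483
χ² = 0.0677 + 1.3534 + 1.3600 + 0.0721 + 1.4413 + 1.4483 = 5.743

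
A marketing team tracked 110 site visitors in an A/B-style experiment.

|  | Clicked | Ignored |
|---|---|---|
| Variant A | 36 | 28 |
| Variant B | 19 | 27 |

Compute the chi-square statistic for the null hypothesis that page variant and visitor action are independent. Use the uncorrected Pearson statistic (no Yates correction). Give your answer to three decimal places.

Row totals: 64, 46. Column totals: 55, 55. Grand total N = 110.
Expected counts (row total × column total / N):
  Variant A, Clicked: 64×55/110 = 32.0000
  Variant A, Ignored: 64×55/110 = 32.0000
  Variant B, Clicked: 46×55/110 = 23.0000
  Variant B, Ignored: 46×55/110 = 23.0000
Contributions (O − E)²/E:
  (36 − 32.0000)²/32.0000 = 0.5000
  (28 − 32.0000)²/32.0000 = 0.5000
  (19 − 23.0000)²/23.0000 = 0.6957
  (27 − 23.0000)²/23.0000 = 0.6957
χ² = 0.5000 + 0.5000 + 0.6957 + 0.6957 = 2.391

2.391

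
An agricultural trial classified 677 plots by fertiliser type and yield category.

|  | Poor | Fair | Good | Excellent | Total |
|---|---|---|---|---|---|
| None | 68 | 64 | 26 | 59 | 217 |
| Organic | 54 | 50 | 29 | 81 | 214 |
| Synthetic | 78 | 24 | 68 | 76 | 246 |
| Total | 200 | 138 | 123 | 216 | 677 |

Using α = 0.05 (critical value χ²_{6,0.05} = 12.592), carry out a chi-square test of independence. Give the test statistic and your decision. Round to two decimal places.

48.57; reject H₀

Grand total N = 677.
Expected counts (row total × column total / N):
  None, Poor: 217×200/677 = 64.106
  None, Fair: 217×138/677 = 44.233
  None, Good: 217×123/677 = 39.425
  None, Excellent: 217×216/677 = 69.235
  Organic, Poor: 214×200/677 = 63.220
  Organic, Fair: 214×138/677 = 43.622
  Organic, Good: 214×123/677 = 38.880
  Organic, Excellent: 214×216/677 = 68.278
  Synthetic, Poor: 246×200/677 = 72.674
  Synthetic, Fair: 246×138/677 = 50.145
  Synthetic, Good: 246×123/677 = 44.694
  Synthetic, Excellent: 246×216/677 = 78.487
Contributions (O − E)²/E:
  (68 − 64.106)²/64.106 = 0.2365
  (64 − 44.233)²/44.233 = 8.8335
  (26 − 39.425)²/39.425 = 4.5715
  (59 − 69.235)²/69.235 = 1.5130
  (54 − 63.220)²/63.220 = 1.3446
  (50 − 43.622)²/43.622 = 0.9325
  (29 − 38.880)²/38.880 = 2.5107
  (81 − 68.278)²/68.278 = 2.3704
  (78 − 72.674)²/72.674 = 0.3903
  (24 − 50.145)²/50.145 = 13.6317
  (68 − 44.694)²/44.694 = 12.1531
  (76 − 78.487)²/78.487 = 0.0788
χ² = 0.2365 + 8.8335 + 4.5715 + 1.5130 + 1.3446 + 0.9325 + 2.5107 + 2.3704 + 0.3903 + 13.6317 + 12.1531 + 0.0788 = 48.57
df = (3−1)(4−1) = 6. Since 48.57 > 12.592, reject the null hypothesis of independence at α = 0.05.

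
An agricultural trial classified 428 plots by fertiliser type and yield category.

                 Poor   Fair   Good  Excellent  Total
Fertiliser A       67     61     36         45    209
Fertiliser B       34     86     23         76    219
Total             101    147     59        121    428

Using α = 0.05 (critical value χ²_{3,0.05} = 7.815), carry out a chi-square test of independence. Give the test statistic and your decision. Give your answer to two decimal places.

Grand total N = 428.
Expected counts (row total × column total / N):
  Fertiliser A, Poor: 209×101/428 = 49.320
  Fertiliser A, Fair: 209×147/428 = 71.783
  Fertiliser A, Good: 209×59/428 = 28.811
  Fertiliser A, Excellent: 209×121/428 = 59.086
  Fertiliser B, Poor: 219×101/428 = 51.680
  Fertiliser B, Fair: 219×147/428 = 75.217
  Fertiliser B, Good: 219×59/428 = 30.189
  Fertiliser B, Excellent: 219×121/428 = 61.914
Contributions (O − E)²/E:
  (67 − 49.320)²/49.320 = 6.3378
  (61 − 71.783)²/71.783 = 1.6198
  (36 − 28.811)²/28.811 = 1.7938
  (45 − 59.086)²/59.086 = 3.3581
  (34 − 51.680)²/51.680 = 6.0484
  (86 − 75.217)²/75.217 = 1.5458
  (23 − 30.189)²/30.189 = 1.7119
  (76 − 61.914)²/61.914 = 3.2047
χ² = 6.3378 + 1.6198 + 1.7938 + 3.3581 + 6.0484 + 1.5458 + 1.7119 + 3.2047 = 25.62
df = (2−1)(4−1) = 3. Since 25.62 > 7.815, reject the null hypothesis of independence at α = 0.05.

25.62; reject H₀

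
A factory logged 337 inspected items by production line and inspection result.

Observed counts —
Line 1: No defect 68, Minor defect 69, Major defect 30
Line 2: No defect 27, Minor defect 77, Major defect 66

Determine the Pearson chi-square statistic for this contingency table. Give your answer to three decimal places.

31.609

Row totals: 167, 170. Column totals: 95, 146, 96. Grand total N = 337.
Expected counts (row total × column total / N):
  Line 1, No defect: 167×95/337 = 47.0772
  Line 1, Minor defect: 167×146/337 = 72.3501
  Line 1, Major defect: 167×96/337 = 47.5727
  Line 2, No defect: 170×95/337 = 47.9228
  Line 2, Minor defect: 170×146/337 = 73.6499
  Line 2, Major defect: 170×96/337 = 48.4273
Contributions (O − E)²/E:
  (68 − 47.0772)²/47.0772 = 9.2988
  (69 − 72.3501)²/72.3501 = 0.1551
  (30 − 47.5727)²/47.5727 = 6.4911
  (27 − 47.9228)²/47.9228 = 9.1348
  (77 − 73.6499)²/73.6499 = 0.1524
  (66 − 48.4273)²/48.4273 = 6.3766
χ² = 9.2988 + 0.1551 + 6.4911 + 9.1348 + 0.1524 + 6.3766 = 31.609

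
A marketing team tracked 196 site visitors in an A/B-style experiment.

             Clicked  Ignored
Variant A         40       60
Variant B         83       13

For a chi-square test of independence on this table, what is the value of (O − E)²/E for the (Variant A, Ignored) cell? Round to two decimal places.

13.90

Row total (Variant A) = 100; column total (Ignored) = 73; N = 196.
Expected count E = 100 × 73 / 196 = 37.245.
Contribution = (O − E)²/E = (60 − 37.245)² / 37.245 = 13.90.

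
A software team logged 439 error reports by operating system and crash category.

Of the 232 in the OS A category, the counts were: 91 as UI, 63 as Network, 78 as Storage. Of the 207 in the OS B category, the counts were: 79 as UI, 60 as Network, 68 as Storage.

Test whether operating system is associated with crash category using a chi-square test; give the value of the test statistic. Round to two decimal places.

Row totals: 232, 207. Column totals: 170, 123, 146. Grand total N = 439.
Expected counts (row total × column total / N):
  OS A, UI: 232×170/439 = 89.841
  OS A, Network: 232×123/439 = 65.002
  OS A, Storage: 232×146/439 = 77.157
  OS B, UI: 207×170/439 = 80.159
  OS B, Network: 207×123/439 = 57.998
  OS B, Storage: 207×146/439 = 68.843
Contributions (O − E)²/E:
  (91 − 89.841)²/89.841 = 0.0150
  (63 − 65.002)²/65.002 = 0.0617
  (78 − 77.157)²/77.157 = 0.0092
  (79 − 80.159)²/80.159 = 0.0168
  (60 − 57.998)²/57.998 = 0.0691
  (68 − 68.843)²/68.843 = 0.0103
χ² = 0.0150 + 0.0617 + 0.0092 + 0.0168 + 0.0691 + 0.0103 = 0.18

0.18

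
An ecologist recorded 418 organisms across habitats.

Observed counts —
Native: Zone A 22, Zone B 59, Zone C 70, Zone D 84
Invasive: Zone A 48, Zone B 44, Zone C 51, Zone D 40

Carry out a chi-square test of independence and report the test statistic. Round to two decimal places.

24.35

Row totals: 235, 183. Column totals: 70, 103, 121, 124. Grand total N = 418.
Expected counts (row total × column total / N):
  Native, Zone A: 235×70/418 = 39.354
  Native, Zone B: 235×103/418 = 57.907
  Native, Zone C: 235×121/418 = 68.026
  Native, Zone D: 235×124/418 = 69.713
  Invasive, Zone A: 183×70/418 = 30.646
  Invasive, Zone B: 183×103/418 = 45.093
  Invasive, Zone C: 183×121/418 = 52.974
  Invasive, Zone D: 183×124/418 = 54.287
Contributions (O − E)²/E:
  (22 − 39.354)²/39.354 = 7.6526
  (59 − 57.907)²/57.907 = 0.0206
  (70 − 68.026)²/68.026 = 0.0573
  (84 − 69.713)²/69.713 = 2.9280
  (48 − 30.646)²/30.646 = 9.8271
  (44 − 45.093)²/45.093 = 0.0265
  (51 − 52.974)²/52.974 = 0.0736
  (40 − 54.287)²/54.287 = 3.7600
χ² = 7.6526 + 0.0206 + 0.0573 + 2.9280 + 9.8271 + 0.0265 + 0.0736 + 3.7600 = 24.35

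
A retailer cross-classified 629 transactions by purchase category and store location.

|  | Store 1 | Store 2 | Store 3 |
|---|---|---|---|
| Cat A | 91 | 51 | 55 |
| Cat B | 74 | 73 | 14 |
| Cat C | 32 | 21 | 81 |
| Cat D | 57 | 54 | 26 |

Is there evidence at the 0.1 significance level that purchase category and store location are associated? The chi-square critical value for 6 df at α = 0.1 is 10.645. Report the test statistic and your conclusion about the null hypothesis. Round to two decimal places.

112.86; reject H₀

Row totals: 197, 161, 134, 137. Column totals: 254, 199, 176. Grand total N = 629.
Expected counts (row total × column total / N):
  Cat A, Store 1: 197×254/629 = 79.552
  Cat A, Store 2: 197×199/629 = 62.326
  Cat A, Store 3: 197×176/629 = 55.122
  Cat B, Store 1: 161×254/629 = 65.014
  Cat B, Store 2: 161×199/629 = 50.936
  Cat B, Store 3: 161×176/629 = 45.049
  Cat C, Store 1: 134×254/629 = 54.111
  Cat C, Store 2: 134×199/629 = 42.394
  Cat C, Store 3: 134×176/629 = 37.494
  Cat D, Store 1: 137×254/629 = 55.323
  Cat D, Store 2: 137×199/629 = 43.343
  Cat D, Store 3: 137×176/629 = 38.334
Contributions (O − E)²/E:
  (91 − 79.552)²/79.552 = 1.6474
  (51 − 62.326)²/62.326 = 2.0582
  (55 − 55.122)²/55.122 = 0.0003
  (74 − 65.014)²/65.014 = 1.2420
  (73 − 50.936)²/50.936 = 9.5575
  (14 − 45.049)²/45.049 = 21.3998
  (32 − 54.111)²/54.111 = 9.0351
  (21 − 42.394)²/42.394 = 10.7964
  (81 − 37.494)²/37.494 = 50.4820
  (57 − 55.323)²/55.323 = 0.0508
  (54 − 43.343)²/43.343 = 2.6203
  (26 − 38.334)²/38.334 = 3.9685
χ² = 1.6474 + 2.0582 + 0.0003 + 1.2420 + 9.5575 + 21.3998 + 9.0351 + 10.7964 + 50.4820 + 0.0508 + 2.6203 + 3.9685 = 112.86
df = (4−1)(3−1) = 6. Since 112.86 > 10.645, reject the null hypothesis of independence at α = 0.1.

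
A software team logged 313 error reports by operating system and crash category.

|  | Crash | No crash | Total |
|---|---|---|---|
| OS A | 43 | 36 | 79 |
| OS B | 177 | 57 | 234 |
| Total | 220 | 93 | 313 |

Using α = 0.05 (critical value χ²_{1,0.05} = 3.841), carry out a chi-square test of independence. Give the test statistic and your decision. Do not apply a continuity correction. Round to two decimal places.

12.72; reject H₀

Grand total N = 313.
Expected counts (row total × column total / N):
  OS A, Crash: 79×220/313 = 55.527
  OS A, No crash: 79×93/313 = 23.473
  OS B, Crash: 234×220/313 = 164.473
  OS B, No crash: 234×93/313 = 69.527
Contributions (O − E)²/E:
  (43 − 55.527)²/55.527 = 2.8261
  (36 − 23.473)²/23.473 = 6.6854
  (177 − 164.473)²/164.473 = 0.9541
  (57 − 69.527)²/69.527 = 2.2570
χ² = 2.8261 + 6.6854 + 0.9541 + 2.2570 = 12.72
df = (2−1)(2−1) = 1. Since 12.72 > 3.841, reject the null hypothesis of independence at α = 0.05.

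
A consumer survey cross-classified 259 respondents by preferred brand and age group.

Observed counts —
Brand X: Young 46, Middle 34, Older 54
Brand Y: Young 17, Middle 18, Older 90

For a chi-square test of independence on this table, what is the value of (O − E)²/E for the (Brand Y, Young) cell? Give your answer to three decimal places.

Row total (Brand Y) = 125; column total (Young) = 63; N = 259.
Expected count E = 125 × 63 / 259 = 30.4054.
Contribution = (O − E)²/E = (17 − 30.4054)² / 30.4054 = 5.910.

5.910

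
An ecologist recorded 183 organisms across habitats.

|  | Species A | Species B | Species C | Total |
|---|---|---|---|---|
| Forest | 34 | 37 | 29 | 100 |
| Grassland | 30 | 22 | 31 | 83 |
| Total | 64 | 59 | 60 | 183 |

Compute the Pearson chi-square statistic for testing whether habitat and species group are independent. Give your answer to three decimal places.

2.573

Grand total N = 183.
Expected counts (row total × column total / N):
  Forest, Species A: 100×64/183 = 34.9727
  Forest, Species B: 100×59/183 = 32.2404
  Forest, Species C: 100×60/183 = 32.7869
  Grassland, Species A: 83×64/183 = 29.0273
  Grassland, Species B: 83×59/183 = 26.7596
  Grassland, Species C: 83×60/183 = 27.2131
Contributions (O − E)²/E:
  (34 − 34.9727)²/34.9727 = 0.0271
  (37 − 32.2404)²/32.2404 = 0.7027
  (29 − 32.7869)²/32.7869 = 0.4374
  (30 − 29.0273)²/29.0273 = 0.0326
  (22 − 26.7596)²/26.7596 = 0.8466
  (31 − 27.2131)²/27.2131 = 0.5270
χ² = 0.0271 + 0.7027 + 0.4374 + 0.0326 + 0.8466 + 0.5270 = 2.573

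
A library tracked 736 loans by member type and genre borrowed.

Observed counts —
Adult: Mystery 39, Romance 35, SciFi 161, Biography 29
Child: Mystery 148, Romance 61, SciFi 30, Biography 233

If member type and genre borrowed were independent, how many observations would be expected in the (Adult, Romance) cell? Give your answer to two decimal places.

34.43

Row total (Adult) = 264; column total (Romance) = 96; grand total N = 736.
Expected count = (row total × column total) / N = 264 × 96 / 736 = 34.43.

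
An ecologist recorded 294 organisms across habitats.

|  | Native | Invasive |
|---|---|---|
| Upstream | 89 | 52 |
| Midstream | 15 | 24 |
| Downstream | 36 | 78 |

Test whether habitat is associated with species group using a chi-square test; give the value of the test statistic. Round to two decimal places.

26.65

Row totals: 141, 39, 114. Column totals: 140, 154. Grand total N = 294.
Expected counts (row total × column total / N):
  Upstream, Native: 141×140/294 = 67.143
  Upstream, Invasive: 141×154/294 = 73.857
  Midstream, Native: 39×140/294 = 18.571
  Midstream, Invasive: 39×154/294 = 20.429
  Downstream, Native: 114×140/294 = 54.286
  Downstream, Invasive: 114×154/294 = 59.714
Contributions (O − E)²/E:
  (89 − 67.143)²/67.143 = 7.1151
  (52 − 73.857)²/73.857 = 6.4683
  (15 − 18.571)²/18.571 = 0.6867
  (24 − 20.429)²/20.429 = 0.6242
  (36 − 54.286)²/54.286 = 6.1596
  (78 − 59.714)²/59.714 = 5.5997
χ² = 7.1151 + 6.4683 + 0.6867 + 0.6242 + 6.1596 + 5.5997 = 26.65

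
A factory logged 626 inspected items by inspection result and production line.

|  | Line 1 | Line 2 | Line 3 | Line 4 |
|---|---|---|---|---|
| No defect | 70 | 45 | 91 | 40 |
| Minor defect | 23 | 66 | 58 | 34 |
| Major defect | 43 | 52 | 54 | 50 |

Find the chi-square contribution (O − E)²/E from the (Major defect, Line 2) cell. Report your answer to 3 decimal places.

0.001

Row total (Major defect) = 199; column total (Line 2) = 163; N = 626.
Expected count E = 199 × 163 / 626 = 51.8163.
Contribution = (O − E)²/E = (52 − 51.8163)² / 51.8163 = 0.001.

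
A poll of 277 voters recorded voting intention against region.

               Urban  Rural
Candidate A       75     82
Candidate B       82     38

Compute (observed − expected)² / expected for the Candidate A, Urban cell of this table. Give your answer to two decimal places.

Row total (Candidate A) = 157; column total (Urban) = 157; N = 277.
Expected count E = 157 × 157 / 277 = 88.986.
Contribution = (O − E)²/E = (75 − 88.986)² / 88.986 = 2.20.

2.20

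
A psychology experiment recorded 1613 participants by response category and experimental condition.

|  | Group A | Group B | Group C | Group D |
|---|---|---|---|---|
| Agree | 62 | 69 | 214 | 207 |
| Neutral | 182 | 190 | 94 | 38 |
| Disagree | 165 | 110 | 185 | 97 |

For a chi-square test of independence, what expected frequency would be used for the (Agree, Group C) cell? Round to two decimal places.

168.71

Row total (Agree) = 552; column total (Group C) = 493; grand total N = 1613.
Expected count = (row total × column total) / N = 552 × 493 / 1613 = 168.71.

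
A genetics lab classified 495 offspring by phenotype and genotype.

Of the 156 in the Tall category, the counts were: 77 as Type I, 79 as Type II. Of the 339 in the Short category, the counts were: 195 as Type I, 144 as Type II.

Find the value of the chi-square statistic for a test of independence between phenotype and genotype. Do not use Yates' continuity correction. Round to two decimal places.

Row totals: 156, 339. Column totals: 272, 223. Grand total N = 495.
Expected counts (row total × column total / N):
  Tall, Type I: 156×272/495 = 85.721
  Tall, Type II: 156×223/495 = 70.279
  Short, Type I: 339×272/495 = 186.279
  Short, Type II: 339×223/495 = 152.721
Contributions (O − E)²/E:
  (77 − 85.721)²/85.721 = 0.8872
  (79 − 70.279)²/70.279 = 1.0822
  (195 − 186.279)²/186.279 = 0.4083
  (144 − 152.721)²/152.721 = 0.4980
χ² = 0.8872 + 1.0822 + 0.4083 + 0.4980 = 2.88

2.88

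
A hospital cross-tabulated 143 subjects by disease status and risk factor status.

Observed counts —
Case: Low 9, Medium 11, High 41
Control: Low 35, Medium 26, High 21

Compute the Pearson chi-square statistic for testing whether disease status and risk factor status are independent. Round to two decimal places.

25.36

Row totals: 61, 82. Column totals: 44, 37, 62. Grand total N = 143.
Expected counts (row total × column total / N):
  Case, Low: 61×44/143 = 18.769
  Case, Medium: 61×37/143 = 15.783
  Case, High: 61×62/143 = 26.448
  Control, Low: 82×44/143 = 25.231
  Control, Medium: 82×37/143 = 21.217
  Control, High: 82×62/143 = 35.552
Contributions (O − E)²/E:
  (9 − 18.769)²/18.769 = 5.0846
  (11 − 15.783)²/15.783 = 1.4495
  (41 − 26.448)²/26.448 = 8.0067
  (35 − 25.231)²/25.231 = 3.7824
  (26 − 21.217)²/21.217 = 1.0782
  (21 − 35.552)²/35.552 = 5.9564
χ² = 5.0846 + 1.4495 + 8.0067 + 3.7824 + 1.0782 + 5.9564 = 25.36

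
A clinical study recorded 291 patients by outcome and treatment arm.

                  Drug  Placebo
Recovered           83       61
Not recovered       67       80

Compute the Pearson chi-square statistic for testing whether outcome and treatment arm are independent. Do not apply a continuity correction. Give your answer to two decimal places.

Row totals: 144, 147. Column totals: 150, 141. Grand total N = 291.
Expected counts (row total × column total / N):
  Recovered, Drug: 144×150/291 = 74.227
  Recovered, Placebo: 144×141/291 = 69.773
  Not recovered, Drug: 147×150/291 = 75.773
  Not recovered, Placebo: 147×141/291 = 71.227
Contributions (O − E)²/E:
  (83 − 74.227)²/74.227 = 1.0369
  (61 − 69.773)²/69.773 = 1.1031
  (67 − 75.773)²/75.773 = 1.0157
  (80 − 71.227)²/71.227 = 1.0806
χ² = 1.0369 + 1.1031 + 1.0157 + 1.0806 = 4.24

4.24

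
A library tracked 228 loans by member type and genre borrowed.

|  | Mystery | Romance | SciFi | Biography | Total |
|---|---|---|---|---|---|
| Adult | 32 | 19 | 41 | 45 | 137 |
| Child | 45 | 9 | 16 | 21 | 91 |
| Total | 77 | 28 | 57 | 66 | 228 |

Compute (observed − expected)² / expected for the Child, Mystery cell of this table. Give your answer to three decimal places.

Row total (Child) = 91; column total (Mystery) = 77; N = 228.
Expected count E = 91 × 77 / 228 = 30.7325.
Contribution = (O − E)²/E = (45 − 30.7325)² / 30.7325 = 6.624.

6.624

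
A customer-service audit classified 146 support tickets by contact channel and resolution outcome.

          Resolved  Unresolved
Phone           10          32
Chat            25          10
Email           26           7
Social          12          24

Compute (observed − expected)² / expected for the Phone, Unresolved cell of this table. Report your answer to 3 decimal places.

5.762

Row total (Phone) = 42; column total (Unresolved) = 73; N = 146.
Expected count E = 42 × 73 / 146 = 21.0000.
Contribution = (O − E)²/E = (32 − 21.0000)² / 21.0000 = 5.762.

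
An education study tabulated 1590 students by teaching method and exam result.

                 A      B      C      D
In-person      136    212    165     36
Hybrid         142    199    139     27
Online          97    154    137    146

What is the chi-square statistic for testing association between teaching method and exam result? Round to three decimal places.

Row totals: 549, 507, 534. Column totals: 375, 565, 441, 209. Grand total N = 1590.
Expected counts (row total × column total / N):
  In-person, A: 549×375/1590 = 129.4811
  In-person, B: 549×565/1590 = 195.0849
  In-person, C: 549×441/1590 = 152.2698
  In-person, D: 549×209/1590 = 72.1642
  Hybrid, A: 507×375/1590 = 119.5755
  Hybrid, B: 507×565/1590 = 180.1604
  Hybrid, C: 507×441/1590 = 140.6208
  Hybrid, D: 507×209/1590 = 66.6434
  Online, A: 534×375/1590 = 125.9434
  Online, B: 534×565/1590 = 189.7547
  Online, C: 534×441/1590 = 148.1094
  Online, D: 534×209/1590 = 70.1925
Contributions (O − E)²/E:
  (136 − 129.4811)²/129.4811 = 0.3282
  (212 − 195.0849)²/195.0849 = 1.4666
  (165 − 152.2698)²/152.2698 = 1.0643
  (36 − 72.1642)²/72.1642 = 18.1232
  (142 − 119.5755)²/119.5755 = 4.2054
  (199 − 180.1604)²/180.1604 = 1.9701
  (139 − 140.6208)²/140.6208 = 0.0187
  (27 − 66.6434)²/66.6434 = 23.5822
  (97 − 125.9434)²/125.9434 = 6.6516
  (154 − 189.7547)²/189.7547 = 6.7371
  (137 − 148.1094)²/148.1094 = 0.8333
  (146 − 70.1925)²/70.1925 = 81.8717
χ² = 0.3282 + 1.4666 + 1.0643 + 18.1232 + 4.2054 + 1.9701 + 0.0187 + 23.5822 + 6.6516 + 6.7371 + 0.8333 + 81.8717 = 146.852

146.852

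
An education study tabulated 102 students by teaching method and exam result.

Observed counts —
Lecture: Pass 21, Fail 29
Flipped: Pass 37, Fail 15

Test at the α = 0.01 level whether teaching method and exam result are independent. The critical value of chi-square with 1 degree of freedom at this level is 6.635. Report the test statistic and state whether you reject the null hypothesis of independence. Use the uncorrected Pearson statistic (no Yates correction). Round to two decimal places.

Row totals: 50, 52. Column totals: 58, 44. Grand total N = 102.
Expected counts (row total × column total / N):
  Lecture, Pass: 50×58/102 = 28.431
  Lecture, Fail: 50×44/102 = 21.569
  Flipped, Pass: 52×58/102 = 29.569
  Flipped, Fail: 52×44/102 = 22.431
Contributions (O − E)²/E:
  (21 − 28.431)²/28.431 = 1.9422
  (29 − 21.569)²/21.569 = 2.5601
  (37 − 29.569)²/29.569 = 1.8675
  (15 − 22.431)²/22.431 = 2.4618
χ² = 1.9422 + 2.5601 + 1.8675 + 2.4618 = 8.83
df = (2−1)(2−1) = 1. Since 8.83 > 6.635, reject the null hypothesis of independence at α = 0.01.

8.83; reject H₀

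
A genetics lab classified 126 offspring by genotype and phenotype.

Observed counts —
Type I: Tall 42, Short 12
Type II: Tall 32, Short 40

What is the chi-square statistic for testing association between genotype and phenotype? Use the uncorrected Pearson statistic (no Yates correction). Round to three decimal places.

Row totals: 54, 72. Column totals: 74, 52. Grand total N = 126.
Expected counts (row total × column total / N):
  Type I, Tall: 54×74/126 = 31.714286
  Type I, Short: 54×52/126 = 22.285714
  Type II, Tall: 72×74/126 = 42.285714
  Type II, Short: 72×52/126 = 29.714286
Contributions (O − E)²/E:
  (42 − 31.714286)²/31.714286 = 3.3359
  (12 − 22.285714)²/22.285714 = 4.7473
  (32 − 42.285714)²/42.285714 = 2.5019
  (40 − 29.714286)²/29.714286 = 3.5604
χ² = 3.3359 + 4.7473 + 2.5019 + 3.5604 = 14.146

14.146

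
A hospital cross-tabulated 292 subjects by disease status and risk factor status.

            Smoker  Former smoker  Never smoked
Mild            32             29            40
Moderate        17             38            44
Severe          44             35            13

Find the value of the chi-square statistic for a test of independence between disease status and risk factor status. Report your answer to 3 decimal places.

Row totals: 101, 99, 92. Column totals: 93, 102, 97. Grand total N = 292.
Expected counts (row total × column total / N):
  Mild, Smoker: 101×93/292 = 32.1678
  Mild, Former smoker: 101×102/292 = 35.2808
  Mild, Never smoked: 101×97/292 = 33.5514
  Moderate, Smoker: 99×93/292 = 31.5308
  Moderate, Former smoker: 99×102/292 = 34.5822
  Moderate, Never smoked: 99×97/292 = 32.8870
  Severe, Smoker: 92×93/292 = 29.3014
  Severe, Former smoker: 92×102/292 = 32.1370
  Severe, Never smoked: 92×97/292 = 30.5616
Contributions (O − E)²/E:
  (32 − 32.1678)²/32.1678 = 0.0009
  (29 − 35.2808)²/35.2808 = 1.1181
  (40 − 33.5514)²/33.5514 = 1.2394
  (17 − 31.5308)²/31.5308 = 6.6964
  (38 − 34.5822)²/34.5822 = 0.3378
  (44 − 32.8870)²/32.8870 = 3.7552
  (44 − 29.3014)²/29.3014 = 7.3733
  (35 − 32.1370)²/32.1370 = 0.2551
  (13 − 30.5616)²/30.5616 = 10.0914
χ² = 0.0009 + 1.1181 + 1.2394 + 6.6964 + 0.3378 + 3.7552 + 7.3733 + 0.2551 + 10.0914 = 30.868

30.868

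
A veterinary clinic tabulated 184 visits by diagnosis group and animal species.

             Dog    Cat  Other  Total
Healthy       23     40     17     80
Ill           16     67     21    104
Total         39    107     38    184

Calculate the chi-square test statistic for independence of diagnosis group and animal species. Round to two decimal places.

5.45

Grand total N = 184.
Expected counts (row total × column total / N):
  Healthy, Dog: 80×39/184 = 16.957
  Healthy, Cat: 80×107/184 = 46.522
  Healthy, Other: 80×38/184 = 16.522
  Ill, Dog: 104×39/184 = 22.043
  Ill, Cat: 104×107/184 = 60.478
  Ill, Other: 104×38/184 = 21.478
Contributions (O − E)²/E:
  (23 − 16.957)²/16.957 = 2.1536
  (40 − 46.522)²/46.522 = 0.9143
  (17 − 16.522)²/16.522 = 0.0138
  (16 − 22.043)²/22.043 = 1.6567
  (67 − 60.478)²/60.478 = 0.7033
  (21 − 21.478)²/21.478 = 0.0106
χ² = 2.1536 + 0.9143 + 0.0138 + 1.6567 + 0.7033 + 0.0106 = 5.45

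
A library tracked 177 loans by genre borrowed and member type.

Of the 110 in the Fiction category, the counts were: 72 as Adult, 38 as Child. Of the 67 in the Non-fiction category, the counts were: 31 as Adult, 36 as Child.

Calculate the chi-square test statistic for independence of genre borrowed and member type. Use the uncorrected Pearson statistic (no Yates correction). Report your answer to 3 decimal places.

6.300

Row totals: 110, 67. Column totals: 103, 74. Grand total N = 177.
Expected counts (row total × column total / N):
  Fiction, Adult: 110×103/177 = 64.0113
  Fiction, Child: 110×74/177 = 45.9887
  Non-fiction, Adult: 67×103/177 = 38.9887
  Non-fiction, Child: 67×74/177 = 28.0113
Contributions (O − E)²/E:
  (72 − 64.0113)²/64.0113 = 0.9970
  (38 − 45.9887)²/45.9887 = 1.3877
  (31 − 38.9887)²/38.9887 = 1.6369
  (36 − 28.0113)²/28.0113 = 2.2783
χ² = 0.9970 + 1.3877 + 1.6369 + 2.2783 = 6.300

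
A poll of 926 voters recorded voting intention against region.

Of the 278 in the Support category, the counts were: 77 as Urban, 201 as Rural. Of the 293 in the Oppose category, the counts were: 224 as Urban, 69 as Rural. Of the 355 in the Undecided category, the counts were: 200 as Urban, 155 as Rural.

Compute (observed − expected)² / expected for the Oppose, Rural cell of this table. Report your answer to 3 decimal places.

Row total (Oppose) = 293; column total (Rural) = 425; N = 926.
Expected count E = 293 × 425 / 926 = 134.4762.
Contribution = (O − E)²/E = (69 − 134.4762)² / 134.4762 = 31.880.

31.880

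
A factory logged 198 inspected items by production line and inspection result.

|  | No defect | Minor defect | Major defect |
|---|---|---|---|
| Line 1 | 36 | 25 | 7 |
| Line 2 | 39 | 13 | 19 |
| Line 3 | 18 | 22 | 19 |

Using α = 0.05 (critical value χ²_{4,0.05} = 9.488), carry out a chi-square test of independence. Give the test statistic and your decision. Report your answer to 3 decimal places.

17.599; reject H₀

Row totals: 68, 71, 59. Column totals: 93, 60, 45. Grand total N = 198.
Expected counts (row total × column total / N):
  Line 1, No defect: 68×93/198 = 31.9394
  Line 1, Minor defect: 68×60/198 = 20.6061
  Line 1, Major defect: 68×45/198 = 15.4545
  Line 2, No defect: 71×93/198 = 33.3485
  Line 2, Minor defect: 71×60/198 = 21.5152
  Line 2, Major defect: 71×45/198 = 16.1364
  Line 3, No defect: 59×93/198 = 27.7121
  Line 3, Minor defect: 59×60/198 = 17.8788
  Line 3, Major defect: 59×45/198 = 13.4091
Contributions (O − E)²/E:
  (36 − 31.9394)²/31.9394 = 0.5162
  (25 − 20.6061)²/20.6061 = 0.9369
  (7 − 15.4545)²/15.4545 = 4.6251
  (39 − 33.3485)²/33.3485 = 0.9577
  (13 − 21.5152)²/21.5152 = 3.3701
  (19 − 16.1364)²/16.1364 = 0.5082
  (18 − 27.7121)²/27.7121 = 3.4037
  (22 − 17.8788)²/17.8788 = 0.9500
  (19 − 13.4091)²/13.4091 = 2.3311
χ² = 0.5162 + 0.9369 + 4.6251 + 0.9577 + 3.3701 + 0.5082 + 3.4037 + 0.9500 + 2.3311 = 17.599
df = (3−1)(3−1) = 4. Since 17.599 > 9.488, reject the null hypothesis of independence at α = 0.05.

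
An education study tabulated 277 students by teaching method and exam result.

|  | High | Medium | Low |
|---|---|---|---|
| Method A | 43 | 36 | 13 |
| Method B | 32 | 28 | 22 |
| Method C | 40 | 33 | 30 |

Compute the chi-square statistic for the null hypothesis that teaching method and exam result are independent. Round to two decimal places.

Row totals: 92, 82, 103. Column totals: 115, 97, 65. Grand total N = 277.
Expected counts (row total × column total / N):
  Method A, High: 92×115/277 = 38.195
  Method A, Medium: 92×97/277 = 32.217
  Method A, Low: 92×65/277 = 21.588
  Method B, High: 82×115/277 = 34.043
  Method B, Medium: 82×97/277 = 28.715
  Method B, Low: 82×65/277 = 19.242
  Method C, High: 103×115/277 = 42.762
  Method C, Medium: 103×97/277 = 36.069
  Method C, Low: 103×65/277 = 24.170
Contributions (O − E)²/E:
  (43 − 38.195)²/38.195 = 0.6045
  (36 − 32.217)²/32.217 = 0.4442
  (13 − 21.588)²/21.588 = 3.4164
  (32 − 34.043)²/34.043 = 0.1226
  (28 − 28.715)²/28.715 = 0.0178
  (22 − 19.242)²/19.242 = 0.3953
  (40 − 42.762)²/42.762 = 0.1784
  (33 − 36.069)²/36.069 = 0.2611
  (30 − 24.170)²/24.170 = 1.4062
χ² = 0.6045 + 0.4442 + 3.4164 + 0.1226 + 0.0178 + 0.3953 + 0.1784 + 0.2611 + 1.4062 = 6.85

6.85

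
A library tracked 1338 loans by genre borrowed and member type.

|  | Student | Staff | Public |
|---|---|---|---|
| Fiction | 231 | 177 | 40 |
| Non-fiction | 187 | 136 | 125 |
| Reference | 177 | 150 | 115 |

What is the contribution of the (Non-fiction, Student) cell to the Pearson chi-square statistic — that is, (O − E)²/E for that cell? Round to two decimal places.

0.75

Row total (Non-fiction) = 448; column total (Student) = 595; N = 1338.
Expected count E = 448 × 595 / 1338 = 199.223.
Contribution = (O − E)²/E = (187 − 199.223)² / 199.223 = 0.75.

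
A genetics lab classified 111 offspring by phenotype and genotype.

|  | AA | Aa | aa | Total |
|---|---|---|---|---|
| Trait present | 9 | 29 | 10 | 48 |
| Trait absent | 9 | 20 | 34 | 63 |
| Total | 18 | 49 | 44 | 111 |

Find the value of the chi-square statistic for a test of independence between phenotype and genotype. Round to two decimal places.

12.95

Grand total N = 111.
Expected counts (row total × column total / N):
  Trait present, AA: 48×18/111 = 7.784
  Trait present, Aa: 48×49/111 = 21.189
  Trait present, aa: 48×44/111 = 19.027
  Trait absent, AA: 63×18/111 = 10.216
  Trait absent, Aa: 63×49/111 = 27.811
  Trait absent, aa: 63×44/111 = 24.973
Contributions (O − E)²/E:
  (9 − 7.784)²/7.784 = 0.1900
  (29 − 21.189)²/21.189 = 2.8794
  (10 − 19.027)²/19.027 = 4.2827
  (9 − 10.216)²/10.216 = 0.1447
  (20 − 27.811)²/27.811 = 2.1938
  (34 − 24.973)²/24.973 = 3.2630
χ² = 0.1900 + 2.8794 + 4.2827 + 0.1447 + 2.1938 + 3.2630 = 12.95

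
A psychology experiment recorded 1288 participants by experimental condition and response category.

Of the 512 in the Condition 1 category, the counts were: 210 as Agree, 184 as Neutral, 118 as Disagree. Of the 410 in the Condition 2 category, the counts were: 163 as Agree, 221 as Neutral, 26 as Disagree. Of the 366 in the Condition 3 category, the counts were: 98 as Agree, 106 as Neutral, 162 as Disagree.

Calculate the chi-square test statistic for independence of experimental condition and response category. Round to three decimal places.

Row totals: 512, 410, 366. Column totals: 471, 511, 306. Grand total N = 1288.
Expected counts (row total × column total / N):
  Condition 1, Agree: 512×471/1288 = 187.2298
  Condition 1, Neutral: 512×511/1288 = 203.1304
  Condition 1, Disagree: 512×306/1288 = 121.6398
  Condition 2, Agree: 410×471/1288 = 149.9301
  Condition 2, Neutral: 410×511/1288 = 162.6630
  Condition 2, Disagree: 410×306/1288 = 97.4068
  Condition 3, Agree: 366×471/1288 = 133.8401
  Condition 3, Neutral: 366×511/1288 = 145.2065
  Condition 3, Disagree: 366×306/1288 = 86.9534
Contributions (O − E)²/E:
  (210 − 187.2298)²/187.2298 = 2.7692
  (184 − 203.1304)²/203.1304 = 1.8017
  (118 − 121.6398)²/121.6398 = 0.1089
  (163 − 149.9301)²/149.9301 = 1.1393
  (221 − 162.6630)²/162.6630 = 20.9218
  (26 − 97.4068)²/97.4068 = 52.3468
  (98 − 133.8401)²/133.8401 = 9.5974
  (106 − 145.2065)²/145.2065 = 10.5860
  (162 − 86.9534)²/86.9534 = 64.7702
χ² = 2.7692 + 1.8017 + 0.1089 + 1.1393 + 20.9218 + 52.3468 + 9.5974 + 10.5860 + 64.7702 = 164.041

164.041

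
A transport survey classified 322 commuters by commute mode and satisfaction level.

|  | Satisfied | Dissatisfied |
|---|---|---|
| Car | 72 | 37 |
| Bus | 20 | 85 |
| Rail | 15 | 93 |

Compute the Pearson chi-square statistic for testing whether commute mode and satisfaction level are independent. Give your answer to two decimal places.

80.66

Row totals: 109, 105, 108. Column totals: 107, 215. Grand total N = 322.
Expected counts (row total × column total / N):
  Car, Satisfied: 109×107/322 = 36.2205
  Car, Dissatisfied: 109×215/322 = 72.7795
  Bus, Satisfied: 105×107/322 = 34.8913
  Bus, Dissatisfied: 105×215/322 = 70.1087
  Rail, Satisfied: 108×107/322 = 35.8882
  Rail, Dissatisfied: 108×215/322 = 72.1118
Contributions (O − E)²/E:
  (72 − 36.2205)²/36.2205 = 35.3439
  (37 − 72.7795)²/72.7795 = 17.5897
  (20 − 34.8913)²/34.8913 = 6.3555
  (85 − 70.1087)²/70.1087 = 3.1630
  (15 − 35.8882)²/35.8882 = 12.1577
  (93 − 72.1118)²/72.1118 = 6.0506
χ² = 35.3439 + 17.5897 + 6.3555 + 3.1630 + 12.1577 + 6.0506 = 80.66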